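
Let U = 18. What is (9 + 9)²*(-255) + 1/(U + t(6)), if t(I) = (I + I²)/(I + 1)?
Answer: -1982879/24 ≈ -82620.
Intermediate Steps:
t(I) = (I + I²)/(1 + I)
(9 + 9)²*(-255) + 1/(U + t(6)) = (9 + 9)²*(-255) + 1/(18 + 6) = 18²*(-255) + 1/24 = 324*(-255) + 1/24 = -82620 + 1/24 = -1982879/24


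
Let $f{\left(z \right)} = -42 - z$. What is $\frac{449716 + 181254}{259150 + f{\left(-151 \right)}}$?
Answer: $\frac{630970}{259259} \approx 2.4337$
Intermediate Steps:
$\frac{449716 + 181254}{259150 + f{\left(-151 \right)}} = \frac{449716 + 181254}{259150 - -109} = \frac{630970}{259150 + \left(-42 + 151\right)} = \frac{630970}{259150 + 109} = \frac{630970}{259259}$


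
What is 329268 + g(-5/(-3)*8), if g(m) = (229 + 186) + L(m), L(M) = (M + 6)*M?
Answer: 2969467/9 ≈ 3.2994e+5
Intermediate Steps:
L(M) = M*(6 + M) (L(M) = (6 + M)*M = M*(6 + M))
g(m) = 415 + m*(6 + m) (g(m) = (229 + 186) + m*(6 + m) = 415 + m*(6 + m))
329268 + g(-5/(-3)*8) = 329268 + (415 + (-5/(-3)*8)*(6 - 5/(-3)*8)) = 329268 + (415 + (-5*(-1/3)*8)*(6 - 5*(-1/3)*8)) = 329268 + (415 + ((5/3)*8)*(6 + (5/3)*8)) = 329268 + (415 + 40*(6 + 40/3)/3) = 329268 + (415 + (40/3)*(58/3)) = 329268 + (415 + 2320/9) = 329268 + 6055/9 = 2969467/9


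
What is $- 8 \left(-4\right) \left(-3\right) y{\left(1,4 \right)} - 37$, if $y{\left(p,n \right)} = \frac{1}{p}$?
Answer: $-133$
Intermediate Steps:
$- 8 \left(-4\right) \left(-3\right) y{\left(1,4 \right)} - 37 = - 8 \frac{\left(-4\right) \left(-3\right)}{1} - 37 = - 8 \cdot 12 \cdot 1 - 37 = \left(-8\right) 12 - 37 = -96 - 37 = -133$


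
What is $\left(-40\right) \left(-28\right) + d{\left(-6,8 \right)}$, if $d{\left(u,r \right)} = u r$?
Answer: $1072$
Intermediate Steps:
$d{\left(u,r \right)} = r u$
$\left(-40\right) \left(-28\right) + d{\left(-6,8 \right)} = \left(-40\right) \left(-28\right) + 8 \left(-6\right) = 1120 - 48 = 1072$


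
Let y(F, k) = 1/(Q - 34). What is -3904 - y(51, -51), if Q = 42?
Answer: -31233/8 ≈ -3904.1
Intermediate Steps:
y(F, k) = ⅛ (y(F, k) = 1/(42 - 34) = 1/8 = ⅛)
-3904 - y(51, -51) = -3904 - 1*⅛ = -3904 - ⅛ = -31233/8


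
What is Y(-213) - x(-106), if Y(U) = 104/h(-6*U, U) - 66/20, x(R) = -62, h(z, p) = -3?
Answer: 721/30 ≈ 24.033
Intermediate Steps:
Y(U) = -1139/30 (Y(U) = 104/(-3) - 66/20 = 104*(-1/3) - 66*1/20 = -104/3 - 33/10 = -1139/30)
Y(-213) - x(-106) = -1139/30 - 1*(-62) = -1139/30 + 62 = 721/30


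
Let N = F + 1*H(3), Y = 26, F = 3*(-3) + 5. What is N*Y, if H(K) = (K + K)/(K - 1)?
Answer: -26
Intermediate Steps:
H(K) = 2*K/(-1 + K) (H(K) = (2*K)/(-1 + K) = 2*K/(-1 + K))
F = -4 (F = -9 + 5 = -4)
N = -1 (N = -4 + 1*(2*3/(-1 + 3)) = -4 + 1*(2*3/2) = -4 + 1*(2*3*(1/2)) = -4 + 1*3 = -4 + 3 = -1)
N*Y = -1*26 = -26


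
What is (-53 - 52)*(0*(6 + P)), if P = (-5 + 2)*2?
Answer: 0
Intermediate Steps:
P = -6 (P = -3*2 = -6)
(-53 - 52)*(0*(6 + P)) = (-53 - 52)*(0*(6 - 6)) = -0*0 = -105*0 = 0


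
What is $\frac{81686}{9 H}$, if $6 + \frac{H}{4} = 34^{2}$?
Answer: $\frac{40843}{20700} \approx 1.9731$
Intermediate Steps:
$H = 4600$ ($H = -24 + 4 \cdot 34^{2} = -24 + 4 \cdot 1156 = -24 + 4624 = 4600$)
$\frac{81686}{9 H} = \frac{81686}{9 \cdot 4600} = \frac{81686}{41400} = 81686 \cdot \frac{1}{41400} = \frac{40843}{20700}$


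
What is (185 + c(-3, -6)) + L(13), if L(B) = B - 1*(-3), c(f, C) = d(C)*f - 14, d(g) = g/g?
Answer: 184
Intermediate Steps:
d(g) = 1
c(f, C) = -14 + f (c(f, C) = 1*f - 14 = f - 14 = -14 + f)
L(B) = 3 + B (L(B) = B + 3 = 3 + B)
(185 + c(-3, -6)) + L(13) = (185 + (-14 - 3)) + (3 + 13) = (185 - 17) + 16 = 168 + 16 = 184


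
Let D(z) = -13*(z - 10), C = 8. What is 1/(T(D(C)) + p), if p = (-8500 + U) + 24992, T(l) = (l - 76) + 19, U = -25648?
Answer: -1/9187 ≈ -0.00010885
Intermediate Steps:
D(z) = 130 - 13*z (D(z) = -13*(-10 + z) = 130 - 13*z)
T(l) = -57 + l (T(l) = (-76 + l) + 19 = -57 + l)
p = -9156 (p = (-8500 - 25648) + 24992 = -34148 + 24992 = -9156)
1/(T(D(C)) + p) = 1/((-57 + (130 - 13*8)) - 9156) = 1/((-57 + (130 - 104)) - 9156) = 1/((-57 + 26) - 9156) = 1/(-31 - 9156) = 1/(-9187) = -1/9187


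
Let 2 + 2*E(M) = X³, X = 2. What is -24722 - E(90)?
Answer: -24725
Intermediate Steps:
E(M) = 3 (E(M) = -1 + (½)*2³ = -1 + (½)*8 = -1 + 4 = 3)
-24722 - E(90) = -24722 - 1*3 = -24722 - 3 = -24725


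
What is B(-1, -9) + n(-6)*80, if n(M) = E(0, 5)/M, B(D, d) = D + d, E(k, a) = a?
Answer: -230/3 ≈ -76.667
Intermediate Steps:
n(M) = 5/M
B(-1, -9) + n(-6)*80 = (-1 - 9) + (5/(-6))*80 = -10 + (5*(-⅙))*80 = -10 - ⅚*80 = -10 - 200/3 = -230/3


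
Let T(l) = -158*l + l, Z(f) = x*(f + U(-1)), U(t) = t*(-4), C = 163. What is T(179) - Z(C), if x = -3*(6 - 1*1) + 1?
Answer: -25765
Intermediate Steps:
U(t) = -4*t
x = -14 (x = -3*(6 - 1) + 1 = -3*5 + 1 = -15 + 1 = -14)
Z(f) = -56 - 14*f (Z(f) = -14*(f - 4*(-1)) = -14*(f + 4) = -14*(4 + f) = -56 - 14*f)
T(l) = -157*l
T(179) - Z(C) = -157*179 - (-56 - 14*163) = -28103 - (-56 - 2282) = -28103 - 1*(-2338) = -28103 + 2338 = -25765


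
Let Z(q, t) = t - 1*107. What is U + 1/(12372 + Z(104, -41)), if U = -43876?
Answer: -536340223/12224 ≈ -43876.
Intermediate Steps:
Z(q, t) = -107 + t (Z(q, t) = t - 107 = -107 + t)
U + 1/(12372 + Z(104, -41)) = -43876 + 1/(12372 + (-107 - 41)) = -43876 + 1/(12372 - 148) = -43876 + 1/12224 = -536340223/12224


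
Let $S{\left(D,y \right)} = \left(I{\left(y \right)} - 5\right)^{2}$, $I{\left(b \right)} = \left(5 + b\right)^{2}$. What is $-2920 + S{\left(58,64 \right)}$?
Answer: $22616616$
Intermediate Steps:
$S{\left(D,y \right)} = \left(-5 + \left(5 + y\right)^{2}\right)^{2}$ ($S{\left(D,y \right)} = \left(\left(5 + y\right)^{2} - 5\right)^{2} = \left(-5 + \left(5 + y\right)^{2}\right)^{2}$)
$-2920 + S{\left(58,64 \right)} = -2920 + \left(-5 + \left(5 + 64\right)^{2}\right)^{2} = -2920 + \left(-5 + 69^{2}\right)^{2} = -2920 + \left(-5 + 4761\right)^{2} = -2920 + 4756^{2} = -2920 + 22619536 = 22616616$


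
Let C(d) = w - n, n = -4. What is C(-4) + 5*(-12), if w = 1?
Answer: -55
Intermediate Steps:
C(d) = 5 (C(d) = 1 - 1*(-4) = 1 + 4 = 5)
C(-4) + 5*(-12) = 5 + 5*(-12) = 5 - 60 = -55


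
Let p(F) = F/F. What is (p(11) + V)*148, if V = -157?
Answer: -23088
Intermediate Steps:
p(F) = 1
(p(11) + V)*148 = (1 - 157)*148 = -156*148 = -23088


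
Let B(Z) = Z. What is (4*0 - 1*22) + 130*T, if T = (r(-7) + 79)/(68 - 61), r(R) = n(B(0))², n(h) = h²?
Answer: 10116/7 ≈ 1445.1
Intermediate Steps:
r(R) = 0 (r(R) = (0²)² = 0² = 0)
T = 79/7 (T = (0 + 79)/(68 - 61) = 79/7 ≈ 11.286)
(4*0 - 1*22) + 130*T = (4*0 - 1*22) + 130*(79/7) = (0 - 22) + 10270/7 = -22 + 10270/7 = 10116/7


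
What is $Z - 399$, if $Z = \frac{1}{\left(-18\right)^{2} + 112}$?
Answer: $- \frac{173963}{436} \approx -399.0$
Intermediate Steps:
$Z = \frac{1}{436}$ ($Z = \frac{1}{324 + 112} = \frac{1}{436} \approx 0.0022936$)
$Z - 399 = \frac{1}{436} - 399 = - \frac{173963}{436}$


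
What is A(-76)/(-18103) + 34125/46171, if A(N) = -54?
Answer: 620258109/835833613 ≈ 0.74208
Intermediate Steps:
A(-76)/(-18103) + 34125/46171 = -54/(-18103) + 34125/46171 = -54*(-1/18103) + 34125*(1/46171) = 54/18103 + 34125/46171 = 620258109/835833613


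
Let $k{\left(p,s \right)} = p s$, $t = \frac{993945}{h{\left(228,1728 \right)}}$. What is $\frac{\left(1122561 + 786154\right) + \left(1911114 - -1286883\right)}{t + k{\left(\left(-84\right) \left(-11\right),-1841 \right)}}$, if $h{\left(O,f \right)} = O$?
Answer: $- \frac{29854624}{9919313} \approx -3.0097$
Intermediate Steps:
$t = \frac{331315}{76}$ ($t = \frac{993945}{228} = 993945 \cdot \frac{1}{228} = \frac{331315}{76} \approx 4359.4$)
$\frac{\left(1122561 + 786154\right) + \left(1911114 - -1286883\right)}{t + k{\left(\left(-84\right) \left(-11\right),-1841 \right)}} = \frac{\left(1122561 + 786154\right) + \left(1911114 - -1286883\right)}{\frac{331315}{76} + \left(-84\right) \left(-11\right) \left(-1841\right)} = \frac{1908715 + \left(1911114 + 1286883\right)}{\frac{331315}{76} + 924 \left(-1841\right)} = \frac{1908715 + 3197997}{\frac{331315}{76} - 1701084} = \frac{5106712}{- \frac{128951069}{76}} = 5106712 \left(- \frac{76}{128951069}\right) = - \frac{29854624}{9919313}$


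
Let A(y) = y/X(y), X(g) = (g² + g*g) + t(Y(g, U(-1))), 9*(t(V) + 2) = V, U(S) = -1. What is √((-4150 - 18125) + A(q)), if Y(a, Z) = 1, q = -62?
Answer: 3*I*√473733053429/13835 ≈ 149.25*I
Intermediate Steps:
t(V) = -2 + V/9
X(g) = -17/9 + 2*g² (X(g) = (g² + g*g) + (-2 + (⅑)*1) = (g² + g²) + (-2 + ⅑) = 2*g² - 17/9 = -17/9 + 2*g²)
A(y) = y/(-17/9 + 2*y²)
√((-4150 - 18125) + A(q)) = √((-4150 - 18125) + 9*(-62)/(-17 + 18*(-62)²)) = √(-22275 + 9*(-62)/(-17 + 18*3844)) = √(-22275 + 9*(-62)/(-17 + 69192)) = √(-22275 + 9*(-62)/69175) = √(-22275 + 9*(-62)*(1/69175)) = √(-22275 - 558/69175) = √(-1540873683/69175) = 3*I*√473733053429/13835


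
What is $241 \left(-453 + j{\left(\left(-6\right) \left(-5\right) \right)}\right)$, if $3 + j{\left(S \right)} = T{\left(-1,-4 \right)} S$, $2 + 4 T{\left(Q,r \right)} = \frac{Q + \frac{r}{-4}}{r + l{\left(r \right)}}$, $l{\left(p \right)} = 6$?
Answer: $-113511$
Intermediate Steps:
$T{\left(Q,r \right)} = - \frac{1}{2} + \frac{Q - \frac{r}{4}}{4 \left(6 + r\right)}$ ($T{\left(Q,r \right)} = - \frac{1}{2} + \frac{\left(Q + \frac{r}{-4}\right) \frac{1}{r + 6}}{4} = - \frac{1}{2} + \frac{\left(Q + r \left(- \frac{1}{4}\right)\right) \frac{1}{6 + r}}{4} = - \frac{1}{2} + \frac{\left(Q - \frac{r}{4}\right) \frac{1}{6 + r}}{4} = - \frac{1}{2} + \frac{\frac{1}{6 + r} \left(Q - \frac{r}{4}\right)}{4} = - \frac{1}{2} + \frac{Q - \frac{r}{4}}{4 \left(6 + r\right)}$)
$j{\left(S \right)} = -3 - \frac{S}{2}$ ($j{\left(S \right)} = -3 + \frac{-48 - -36 + 4 \left(-1\right)}{16 \left(6 - 4\right)} S = -3 + \frac{-48 + 36 - 4}{16 \cdot 2} S = -3 + \frac{1}{16} \cdot \frac{1}{2} \left(-16\right) S = -3 - \frac{S}{2}$)
$241 \left(-453 + j{\left(\left(-6\right) \left(-5\right) \right)}\right) = 241 \left(-453 - \left(3 + \frac{\left(-6\right) \left(-5\right)}{2}\right)\right) = 241 \left(-453 - 18\right) = 241 \left(-471\right) = -113511$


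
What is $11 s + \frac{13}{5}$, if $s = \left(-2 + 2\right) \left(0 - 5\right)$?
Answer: $\frac{13}{5} \approx 2.6$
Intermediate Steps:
$s = 0$ ($s = 0 \left(-5\right) = 0$)
$11 s + \frac{13}{5} = 11 \cdot 0 + \frac{13}{5} = 0 + 13 \cdot \frac{1}{5} = 0 + \frac{13}{5} = \frac{13}{5}$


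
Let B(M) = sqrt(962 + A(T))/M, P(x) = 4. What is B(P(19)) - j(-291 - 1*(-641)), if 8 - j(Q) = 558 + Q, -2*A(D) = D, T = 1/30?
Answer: 900 + sqrt(865785)/120 ≈ 907.75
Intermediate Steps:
T = 1/30 ≈ 0.033333
A(D) = -D/2
j(Q) = -550 - Q (j(Q) = 8 - (558 + Q) = 8 + (-558 - Q) = -550 - Q)
B(M) = sqrt(865785)/(30*M) (B(M) = sqrt(962 - 1/2*1/30)/M = sqrt(962 - 1/60)/M = sqrt(57719/60)/M = (sqrt(865785)/30)/M = sqrt(865785)/(30*M))
B(P(19)) - j(-291 - 1*(-641)) = (1/30)*sqrt(865785)/4 - (-550 - (-291 - 1*(-641))) = (1/30)*sqrt(865785)*(1/4) - (-550 - (-291 + 641)) = sqrt(865785)/120 - (-550 - 1*350) = sqrt(865785)/120 - (-550 - 350) = sqrt(865785)/120 - 1*(-900) = sqrt(865785)/120 + 900 = 900 + sqrt(865785)/120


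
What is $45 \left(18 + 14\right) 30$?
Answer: $43200$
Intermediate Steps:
$45 \left(18 + 14\right) 30 = 45 \cdot 32 \cdot 30 = 1440 \cdot 30 = 43200$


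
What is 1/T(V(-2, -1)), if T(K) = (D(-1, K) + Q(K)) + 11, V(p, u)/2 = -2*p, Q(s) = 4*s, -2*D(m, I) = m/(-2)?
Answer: 4/171 ≈ 0.023392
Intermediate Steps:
D(m, I) = m/4 (D(m, I) = -m/(2*(-2)) = -m*(-1)/(2*2) = -(-1)*m/4 = m/4)
V(p, u) = -4*p (V(p, u) = 2*(-2*p) = -4*p)
T(K) = 43/4 + 4*K (T(K) = ((¼)*(-1) + 4*K) + 11 = (-¼ + 4*K) + 11 = 43/4 + 4*K)
1/T(V(-2, -1)) = 1/(43/4 + 4*(-4*(-2))) = 1/(43/4 + 4*8) = 1/(43/4 + 32) = 1/(171/4) = 4/171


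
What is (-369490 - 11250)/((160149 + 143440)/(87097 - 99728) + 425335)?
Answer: -1202281735/1343025699 ≈ -0.89520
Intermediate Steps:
(-369490 - 11250)/((160149 + 143440)/(87097 - 99728) + 425335) = -380740/(303589/(-12631) + 425335) = -380740/(303589*(-1/12631) + 425335) = -380740/(-303589/12631 + 425335) = -380740/5372102796/12631 = -380740*12631/5372102796 = -1202281735/1343025699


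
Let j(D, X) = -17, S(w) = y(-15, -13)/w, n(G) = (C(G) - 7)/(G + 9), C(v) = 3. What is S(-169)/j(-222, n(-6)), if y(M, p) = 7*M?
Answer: -105/2873 ≈ -0.036547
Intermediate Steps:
n(G) = -4/(9 + G) (n(G) = (3 - 7)/(G + 9) = -4/(9 + G))
S(w) = -105/w (S(w) = (7*(-15))/w = -105/w)
S(-169)/j(-222, n(-6)) = -105/(-169)/(-17) = -105*(-1/169)*(-1/17) = (105/169)*(-1/17) = -105/2873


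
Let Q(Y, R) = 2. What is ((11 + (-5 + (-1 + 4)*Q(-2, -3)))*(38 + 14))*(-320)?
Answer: -199680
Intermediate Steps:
((11 + (-5 + (-1 + 4)*Q(-2, -3)))*(38 + 14))*(-320) = ((11 + (-5 + (-1 + 4)*2))*(38 + 14))*(-320) = ((11 + (-5 + 3*2))*52)*(-320) = ((11 + (-5 + 6))*52)*(-320) = ((11 + 1)*52)*(-320) = (12*52)*(-320) = 624*(-320) = -199680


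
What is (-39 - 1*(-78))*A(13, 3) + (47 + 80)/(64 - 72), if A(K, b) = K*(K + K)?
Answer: 105329/8 ≈ 13166.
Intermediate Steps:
A(K, b) = 2*K² (A(K, b) = K*(2*K) = 2*K²)
(-39 - 1*(-78))*A(13, 3) + (47 + 80)/(64 - 72) = (-39 - 1*(-78))*(2*13²) + (47 + 80)/(64 - 72) = (-39 + 78)*(2*169) + 127/(-8) = 39*338 + 127*(-⅛) = 13182 - 127/8 = 105329/8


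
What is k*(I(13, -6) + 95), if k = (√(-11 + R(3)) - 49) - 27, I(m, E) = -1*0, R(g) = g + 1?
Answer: -7220 + 95*I*√7 ≈ -7220.0 + 251.35*I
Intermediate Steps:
R(g) = 1 + g
I(m, E) = 0
k = -76 + I*√7 (k = (√(-11 + (1 + 3)) - 49) - 27 = (√(-11 + 4) - 49) - 27 = (√(-7) - 49) - 27 = (I*√7 - 49) - 27 = (-49 + I*√7) - 27 = -76 + I*√7 ≈ -76.0 + 2.6458*I)
k*(I(13, -6) + 95) = (-76 + I*√7)*(0 + 95) = (-76 + I*√7)*95 = -7220 + 95*I*√7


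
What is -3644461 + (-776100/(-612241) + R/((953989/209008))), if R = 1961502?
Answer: -1877623689964767133/584071179349 ≈ -3.2147e+6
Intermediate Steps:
-3644461 + (-776100/(-612241) + R/((953989/209008))) = -3644461 + (-776100/(-612241) + 1961502/((953989/209008))) = -3644461 + (-776100*(-1/612241) + 1961502/((953989*(1/209008)))) = -3644461 + (776100/612241 + 1961502/(953989/209008)) = -3644461 + (776100/612241 + 1961502*(209008/953989)) = -3644461 + (776100/612241 + 409969610016/953989) = -3644461 + 251000944396668756/584071179349 = -1877623689964767133/584071179349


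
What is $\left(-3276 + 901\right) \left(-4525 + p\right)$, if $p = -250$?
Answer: $11340625$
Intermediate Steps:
$\left(-3276 + 901\right) \left(-4525 + p\right) = \left(-3276 + 901\right) \left(-4525 - 250\right) = \left(-2375\right) \left(-4775\right) = 11340625$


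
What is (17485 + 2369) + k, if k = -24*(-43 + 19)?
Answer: 20430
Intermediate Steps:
k = 576 (k = -24*(-24) = 576)
(17485 + 2369) + k = (17485 + 2369) + 576 = 19854 + 576 = 20430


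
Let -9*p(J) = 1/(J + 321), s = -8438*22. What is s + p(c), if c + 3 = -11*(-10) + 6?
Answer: -725094217/3906 ≈ -1.8564e+5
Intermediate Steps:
c = 113 (c = -3 + (-11*(-10) + 6) = -3 + (110 + 6) = -3 + 116 = 113)
s = -185636
p(J) = -1/(9*(321 + J)) (p(J) = -1/(9*(J + 321)) = -1/(9*(321 + J)))
s + p(c) = -185636 - 1/(2889 + 9*113) = -185636 - 1/(2889 + 1017) = -185636 - 1/3906 = -725094217/3906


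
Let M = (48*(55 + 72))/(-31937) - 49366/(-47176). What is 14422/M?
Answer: 10864524625432/644508523 ≈ 16857.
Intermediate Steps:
M = 644508523/753329956 (M = (48*127)*(-1/31937) - 49366*(-1/47176) = 6096*(-1/31937) + 24683/23588 = -6096/31937 + 24683/23588 = 644508523/753329956 ≈ 0.85555)
14422/M = 14422/(644508523/753329956) = 14422*(753329956/644508523) = 10864524625432/644508523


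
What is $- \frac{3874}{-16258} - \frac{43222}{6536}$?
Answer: $- \frac{169345703}{26565572} \approx -6.3746$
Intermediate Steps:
$- \frac{3874}{-16258} - \frac{43222}{6536} = \left(-3874\right) \left(- \frac{1}{16258}\right) - \frac{21611}{3268} = \frac{1937}{8129} - \frac{21611}{3268} = - \frac{169345703}{26565572}$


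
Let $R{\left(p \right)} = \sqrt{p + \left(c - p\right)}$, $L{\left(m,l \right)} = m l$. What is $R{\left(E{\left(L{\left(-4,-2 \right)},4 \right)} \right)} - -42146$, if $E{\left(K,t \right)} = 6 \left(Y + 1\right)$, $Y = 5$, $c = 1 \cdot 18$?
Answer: $42146 + 3 \sqrt{2} \approx 42150.0$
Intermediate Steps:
$c = 18$
$L{\left(m,l \right)} = l m$
$E{\left(K,t \right)} = 36$ ($E{\left(K,t \right)} = 6 \left(5 + 1\right) = 6 \cdot 6 = 36$)
$R{\left(p \right)} = 3 \sqrt{2}$ ($R{\left(p \right)} = \sqrt{p - \left(-18 + p\right)} = \sqrt{18} = 3 \sqrt{2}$)
$R{\left(E{\left(L{\left(-4,-2 \right)},4 \right)} \right)} - -42146 = 3 \sqrt{2} - -42146 = 3 \sqrt{2} + 42146 = 42146 + 3 \sqrt{2}$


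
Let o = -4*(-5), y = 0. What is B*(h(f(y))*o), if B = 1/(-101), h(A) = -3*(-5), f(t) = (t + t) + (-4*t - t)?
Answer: -300/101 ≈ -2.9703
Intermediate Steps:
o = 20
f(t) = -3*t (f(t) = 2*t - 5*t = -3*t)
h(A) = 15
B = -1/101 ≈ -0.0099010
B*(h(f(y))*o) = -15*20/101 = -1/101*300 = -300/101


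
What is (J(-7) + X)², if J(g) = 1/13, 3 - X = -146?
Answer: 3755844/169 ≈ 22224.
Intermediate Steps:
X = 149 (X = 3 - 1*(-146) = 3 + 146 = 149)
J(g) = 1/13
(J(-7) + X)² = (1/13 + 149)² = (1938/13)² = 3755844/169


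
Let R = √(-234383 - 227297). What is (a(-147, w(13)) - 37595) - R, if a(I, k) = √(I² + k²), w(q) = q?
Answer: -37595 + √21778 - 4*I*√28855 ≈ -37447.0 - 679.47*I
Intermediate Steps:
R = 4*I*√28855 (R = √(-461680) = 4*I*√28855 ≈ 679.47*I)
(a(-147, w(13)) - 37595) - R = (√((-147)² + 13²) - 37595) - 4*I*√28855 = (√(21609 + 169) - 37595) - 4*I*√28855 = (√21778 - 37595) - 4*I*√28855 = (-37595 + √21778) - 4*I*√28855 = -37595 + √21778 - 4*I*√28855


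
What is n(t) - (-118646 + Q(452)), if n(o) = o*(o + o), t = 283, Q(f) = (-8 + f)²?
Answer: 81688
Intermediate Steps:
n(o) = 2*o² (n(o) = o*(2*o) = 2*o²)
n(t) - (-118646 + Q(452)) = 2*283² - (-118646 + (-8 + 452)²) = 2*80089 - (-118646 + 444²) = 160178 - (-118646 + 197136) = 160178 - 1*78490 = 160178 - 78490 = 81688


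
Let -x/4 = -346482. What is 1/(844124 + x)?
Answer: 1/2230052 ≈ 4.4842e-7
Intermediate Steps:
x = 1385928 (x = -4*(-346482) = 1385928)
1/(844124 + x) = 1/(844124 + 1385928) = 1/2230052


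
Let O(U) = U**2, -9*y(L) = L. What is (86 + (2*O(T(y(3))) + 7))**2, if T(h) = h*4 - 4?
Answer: 1819801/81 ≈ 22467.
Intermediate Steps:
y(L) = -L/9
T(h) = -4 + 4*h (T(h) = 4*h - 4 = -4 + 4*h)
(86 + (2*O(T(y(3))) + 7))**2 = (86 + (2*(-4 + 4*(-1/9*3))**2 + 7))**2 = (86 + (2*(-4 + 4*(-1/3))**2 + 7))**2 = (86 + (2*(-4 - 4/3)**2 + 7))**2 = (86 + (2*(-16/3)**2 + 7))**2 = (86 + (2*(256/9) + 7))**2 = (86 + (512/9 + 7))**2 = (86 + 575/9)**2 = (1349/9)**2 = 1819801/81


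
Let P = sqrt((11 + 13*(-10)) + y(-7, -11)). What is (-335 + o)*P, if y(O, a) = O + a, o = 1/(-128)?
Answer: -42881*I*sqrt(137)/128 ≈ -3921.2*I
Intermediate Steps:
o = -1/128 ≈ -0.0078125
P = I*sqrt(137) (P = sqrt((11 + 13*(-10)) + (-7 - 11)) = sqrt((11 - 130) - 18) = sqrt(-119 - 18) = sqrt(-137) = I*sqrt(137) ≈ 11.705*I)
(-335 + o)*P = (-335 - 1/128)*(I*sqrt(137)) = -42881*I*sqrt(137)/128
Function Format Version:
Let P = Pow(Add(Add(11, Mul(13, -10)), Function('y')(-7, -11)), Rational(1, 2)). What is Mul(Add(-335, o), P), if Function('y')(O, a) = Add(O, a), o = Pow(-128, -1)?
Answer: Mul(Rational(-42881, 128), I, Pow(137, Rational(1, 2))) ≈ Mul(-3921.2, I)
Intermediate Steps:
o = Rational(-1, 128) ≈ -0.0078125
P = Mul(I, Pow(137, Rational(1, 2))) (P = Pow(Add(Add(11, Mul(13, -10)), Add(-7, -11)), Rational(1, 2)) = Pow(Add(Add(11, -130), -18), Rational(1, 2)) = Pow(Add(-119, -18), Rational(1, 2)) = Pow(-137, Rational(1, 2)) = Mul(I, Pow(137, Rational(1, 2))) ≈ Mul(11.705, I))
Mul(Add(-335, o), P) = Mul(Add(-335, Rational(-1, 128)), Mul(I, Pow(137, Rational(1, 2)))) = Mul(Rational(-42881, 128), Mul(I, Pow(137, Rational(1, 2)))) = Mul(Rational(-42881, 128), I, Pow(137, Rational(1, 2)))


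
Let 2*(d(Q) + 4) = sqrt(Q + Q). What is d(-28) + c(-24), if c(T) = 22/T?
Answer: -59/12 + I*sqrt(14) ≈ -4.9167 + 3.7417*I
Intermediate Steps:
d(Q) = -4 + sqrt(2)*sqrt(Q)/2 (d(Q) = -4 + sqrt(Q + Q)/2 = -4 + sqrt(2*Q)/2 = -4 + (sqrt(2)*sqrt(Q))/2 = -4 + sqrt(2)*sqrt(Q)/2)
d(-28) + c(-24) = (-4 + sqrt(2)*sqrt(-28)/2) + 22/(-24) = (-4 + sqrt(2)*(2*I*sqrt(7))/2) + 22*(-1/24) = (-4 + I*sqrt(14)) - 11/12 = -59/12 + I*sqrt(14)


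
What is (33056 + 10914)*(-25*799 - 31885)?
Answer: -2280284200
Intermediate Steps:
(33056 + 10914)*(-25*799 - 31885) = 43970*(-19975 - 31885) = 43970*(-51860) = -2280284200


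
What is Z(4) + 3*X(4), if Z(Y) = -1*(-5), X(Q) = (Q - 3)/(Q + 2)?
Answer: 11/2 ≈ 5.5000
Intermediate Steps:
X(Q) = (-3 + Q)/(2 + Q)
Z(Y) = 5
Z(4) + 3*X(4) = 5 + 3*((-3 + 4)/(2 + 4)) = 5 + 3*(1/6) = 5 + 3*((⅙)*1) = 5 + 3*(⅙) = 5 + ½ = 11/2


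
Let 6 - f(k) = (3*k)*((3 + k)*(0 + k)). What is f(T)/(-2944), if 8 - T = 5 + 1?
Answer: 27/1472 ≈ 0.018342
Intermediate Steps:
T = 2 (T = 8 - (5 + 1) = 8 - 1*6 = 8 - 6 = 2)
f(k) = 6 - 3*k**2*(3 + k) (f(k) = 6 - 3*k*(3 + k)*(0 + k) = 6 - 3*k*(3 + k)*k = 6 - 3*k*k*(3 + k) = 6 - 3*k**2*(3 + k))
f(T)/(-2944) = (6 - 9*2**2 - 3*2**3)/(-2944) = (6 - 9*4 - 3*8)*(-1/2944) = (6 - 36 - 24)*(-1/2944) = -54*(-1/2944) = 27/1472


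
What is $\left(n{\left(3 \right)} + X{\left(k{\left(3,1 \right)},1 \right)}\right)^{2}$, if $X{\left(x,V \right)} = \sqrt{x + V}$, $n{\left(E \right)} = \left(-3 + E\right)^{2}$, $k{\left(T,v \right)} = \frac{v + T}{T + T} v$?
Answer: $\frac{5}{3} \approx 1.6667$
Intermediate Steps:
$k{\left(T,v \right)} = \frac{v \left(T + v\right)}{2 T}$ ($k{\left(T,v \right)} = \frac{T + v}{2 T} v = \frac{v \left(T + v\right)}{2 T}$)
$X{\left(x,V \right)} = \sqrt{V + x}$
$\left(n{\left(3 \right)} + X{\left(k{\left(3,1 \right)},1 \right)}\right)^{2} = \left(\left(-3 + 3\right)^{2} + \sqrt{1 + \frac{1}{2} \cdot 1 \cdot \frac{1}{3} \left(3 + 1\right)}\right)^{2} = \left(0^{2} + \sqrt{1 + \frac{1}{2} \cdot 1 \cdot \frac{1}{3} \cdot 4}\right)^{2} = \left(0 + \sqrt{1 + \frac{2}{3}}\right)^{2} = \left(0 + \sqrt{\frac{5}{3}}\right)^{2} = \left(0 + \frac{\sqrt{15}}{3}\right)^{2} = \left(\frac{\sqrt{15}}{3}\right)^{2} = \frac{5}{3}$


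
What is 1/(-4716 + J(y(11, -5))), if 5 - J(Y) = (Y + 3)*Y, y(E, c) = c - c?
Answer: -1/4711 ≈ -0.00021227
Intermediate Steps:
y(E, c) = 0
J(Y) = 5 - Y*(3 + Y) (J(Y) = 5 - (Y + 3)*Y = 5 - (3 + Y)*Y = 5 - Y*(3 + Y))
1/(-4716 + J(y(11, -5))) = 1/(-4716 + (5 - 1*0² - 3*0)) = 1/(-4716 + (5 - 1*0 + 0)) = 1/(-4716 + (5 + 0 + 0)) = 1/(-4716 + 5) = 1/(-4711) = -1/4711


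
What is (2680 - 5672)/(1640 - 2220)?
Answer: 748/145 ≈ 5.1586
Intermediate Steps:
(2680 - 5672)/(1640 - 2220) = -2992/(-580) = -2992*(-1/580) = 748/145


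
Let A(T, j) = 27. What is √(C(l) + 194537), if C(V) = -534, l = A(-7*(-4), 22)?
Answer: √194003 ≈ 440.46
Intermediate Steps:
l = 27
√(C(l) + 194537) = √(-534 + 194537) = √194003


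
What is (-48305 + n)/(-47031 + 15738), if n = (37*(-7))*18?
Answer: 52967/31293 ≈ 1.6926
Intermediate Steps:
n = -4662 (n = -259*18 = -4662)
(-48305 + n)/(-47031 + 15738) = (-48305 - 4662)/(-47031 + 15738) = -52967/(-31293) = -52967*(-1/31293) = 52967/31293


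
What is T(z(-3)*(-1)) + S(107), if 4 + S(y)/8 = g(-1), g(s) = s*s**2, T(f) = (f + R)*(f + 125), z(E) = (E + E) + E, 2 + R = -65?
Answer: -7812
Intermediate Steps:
R = -67 (R = -2 - 65 = -67)
z(E) = 3*E (z(E) = 2*E + E = 3*E)
T(f) = (-67 + f)*(125 + f) (T(f) = (f - 67)*(f + 125) = (-67 + f)*(125 + f))
g(s) = s**3
S(y) = -40 (S(y) = -32 + 8*(-1)**3 = -32 + 8*(-1) = -32 - 8 = -40)
T(z(-3)*(-1)) + S(107) = (-8375 + ((3*(-3))*(-1))**2 + 58*((3*(-3))*(-1))) - 40 = (-8375 + (-9*(-1))**2 + 58*(-9*(-1))) - 40 = (-8375 + 9**2 + 58*9) - 40 = (-8375 + 81 + 522) - 40 = -7772 - 40 = -7812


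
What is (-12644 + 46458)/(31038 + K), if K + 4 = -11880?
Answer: 16907/9577 ≈ 1.7654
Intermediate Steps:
K = -11884 (K = -4 - 11880 = -11884)
(-12644 + 46458)/(31038 + K) = (-12644 + 46458)/(31038 - 11884) = 33814/19154 = 33814*(1/19154) = 16907/9577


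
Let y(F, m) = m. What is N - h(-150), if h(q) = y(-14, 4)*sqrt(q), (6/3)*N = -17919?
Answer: -17919/2 - 20*I*sqrt(6) ≈ -8959.5 - 48.99*I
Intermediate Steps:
N = -17919/2 (N = (1/2)*(-17919) = -17919/2 ≈ -8959.5)
h(q) = 4*sqrt(q)
N - h(-150) = -17919/2 - 4*sqrt(-150) = -17919/2 - 4*5*I*sqrt(6) = -17919/2 - 20*I*sqrt(6)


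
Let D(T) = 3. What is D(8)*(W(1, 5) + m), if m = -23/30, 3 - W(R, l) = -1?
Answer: 97/10 ≈ 9.7000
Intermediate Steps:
W(R, l) = 4 (W(R, l) = 3 - 1*(-1) = 3 + 1 = 4)
m = -23/30 (m = -23*1/30 = -23/30 ≈ -0.76667)
D(8)*(W(1, 5) + m) = 3*(4 - 23/30) = 3*(97/30) = 97/10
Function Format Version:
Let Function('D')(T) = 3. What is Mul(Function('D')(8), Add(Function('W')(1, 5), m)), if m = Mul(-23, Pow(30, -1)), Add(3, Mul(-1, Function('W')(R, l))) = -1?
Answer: Rational(97, 10) ≈ 9.7000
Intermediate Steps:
Function('W')(R, l) = 4 (Function('W')(R, l) = Add(3, Mul(-1, -1)) = Add(3, 1) = 4)
m = Rational(-23, 30) (m = Mul(-23, Rational(1, 30)) = Rational(-23, 30) ≈ -0.76667)
Mul(Function('D')(8), Add(Function('W')(1, 5), m)) = Mul(3, Add(4, Rational(-23, 30))) = Mul(3, Rational(97, 30)) = Rational(97, 10)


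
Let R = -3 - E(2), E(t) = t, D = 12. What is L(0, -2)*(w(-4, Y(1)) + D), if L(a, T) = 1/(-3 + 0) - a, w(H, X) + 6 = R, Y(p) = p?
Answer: -1/3 ≈ -0.33333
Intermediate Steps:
R = -5 (R = -3 - 1*2 = -3 - 2 = -5)
w(H, X) = -11 (w(H, X) = -6 - 5 = -11)
L(a, T) = -1/3 - a (L(a, T) = 1/(-3) - a = -1/3 - a)
L(0, -2)*(w(-4, Y(1)) + D) = (-1/3 - 1*0)*(-11 + 12) = (-1/3 + 0)*1 = -1/3*1 = -1/3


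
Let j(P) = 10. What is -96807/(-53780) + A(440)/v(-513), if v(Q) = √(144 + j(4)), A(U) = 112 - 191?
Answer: 96807/53780 - 79*√154/154 ≈ -4.5659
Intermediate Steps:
A(U) = -79
v(Q) = √154 (v(Q) = √(144 + 10) = √154)
-96807/(-53780) + A(440)/v(-513) = -96807/(-53780) - 79*√154/154 = -96807*(-1/53780) - 79*√154/154 = 96807/53780 - 79*√154/154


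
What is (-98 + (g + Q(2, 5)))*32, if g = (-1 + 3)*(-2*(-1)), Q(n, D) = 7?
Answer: -2784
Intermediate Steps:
g = 4 (g = 2*2 = 4)
(-98 + (g + Q(2, 5)))*32 = (-98 + (4 + 7))*32 = (-98 + 11)*32 = -87*32 = -2784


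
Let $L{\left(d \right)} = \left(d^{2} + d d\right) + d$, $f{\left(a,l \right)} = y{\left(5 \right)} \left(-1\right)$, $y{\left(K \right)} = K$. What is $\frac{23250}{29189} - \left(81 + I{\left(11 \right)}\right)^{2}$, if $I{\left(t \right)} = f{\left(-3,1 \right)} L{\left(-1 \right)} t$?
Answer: $- \frac{19708514}{29189} \approx -675.2$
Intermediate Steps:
$f{\left(a,l \right)} = -5$ ($f{\left(a,l \right)} = 5 \left(-1\right) = -5$)
$L{\left(d \right)} = d + 2 d^{2}$ ($L{\left(d \right)} = \left(d^{2} + d^{2}\right) + d = 2 d^{2} + d = d + 2 d^{2}$)
$I{\left(t \right)} = - 5 t$ ($I{\left(t \right)} = - 5 \left(- (1 + 2 \left(-1\right))\right) t = - 5 \left(- (1 - 2)\right) t = - 5 \left(\left(-1\right) \left(-1\right)\right) t = \left(-5\right) 1 t = - 5 t$)
$\frac{23250}{29189} - \left(81 + I{\left(11 \right)}\right)^{2} = \frac{23250}{29189} - \left(81 - 55\right)^{2} = 23250 \cdot \frac{1}{29189} - \left(81 - 55\right)^{2} = \frac{23250}{29189} - 26^{2} = \frac{23250}{29189} - 676 = - \frac{19708514}{29189}$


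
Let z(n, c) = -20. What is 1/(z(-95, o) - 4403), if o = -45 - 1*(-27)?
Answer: -1/4423 ≈ -0.00022609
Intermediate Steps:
o = -18 (o = -45 + 27 = -18)
1/(z(-95, o) - 4403) = 1/(-20 - 4403) = 1/(-4423) = -1/4423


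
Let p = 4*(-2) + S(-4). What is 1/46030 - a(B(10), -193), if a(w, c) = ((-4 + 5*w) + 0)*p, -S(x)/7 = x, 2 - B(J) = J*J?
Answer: 454776401/46030 ≈ 9880.0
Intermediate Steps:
B(J) = 2 - J² (B(J) = 2 - J*J = 2 - J²)
S(x) = -7*x
p = 20 (p = 4*(-2) - 7*(-4) = -8 + 28 = 20)
a(w, c) = -80 + 100*w (a(w, c) = ((-4 + 5*w) + 0)*20 = (-4 + 5*w)*20 = -80 + 100*w)
1/46030 - a(B(10), -193) = 1/46030 - (-80 + 100*(2 - 1*10²)) = 1/46030 - (-80 + 100*(2 - 1*100)) = 1/46030 - (-80 + 100*(2 - 100)) = 1/46030 - (-80 + 100*(-98)) = 1/46030 - (-80 - 9800) = 1/46030 - 1*(-9880) = 1/46030 + 9880 = 454776401/46030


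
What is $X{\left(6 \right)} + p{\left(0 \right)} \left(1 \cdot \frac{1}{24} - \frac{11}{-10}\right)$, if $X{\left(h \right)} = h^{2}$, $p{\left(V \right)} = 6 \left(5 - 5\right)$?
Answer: $36$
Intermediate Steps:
$p{\left(V \right)} = 0$ ($p{\left(V \right)} = 6 \cdot 0 = 0$)
$X{\left(6 \right)} + p{\left(0 \right)} \left(1 \cdot \frac{1}{24} - \frac{11}{-10}\right) = 6^{2} + 0 \left(1 \cdot \frac{1}{24} - \frac{11}{-10}\right) = 36 + 0 \left(1 \cdot \frac{1}{24} - - \frac{11}{10}\right) = 36 + 0 \left(\frac{1}{24} + \frac{11}{10}\right) = 36 + 0 \cdot \frac{137}{120} = 36 + 0 = 36$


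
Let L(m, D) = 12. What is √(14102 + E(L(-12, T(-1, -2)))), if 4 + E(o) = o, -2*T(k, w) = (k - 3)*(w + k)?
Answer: √14110 ≈ 118.79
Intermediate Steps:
T(k, w) = -(-3 + k)*(k + w)/2 (T(k, w) = -(k - 3)*(w + k)/2 = -(-3 + k)*(k + w)/2)
E(o) = -4 + o
√(14102 + E(L(-12, T(-1, -2)))) = √(14102 + (-4 + 12)) = √(14102 + 8) = √14110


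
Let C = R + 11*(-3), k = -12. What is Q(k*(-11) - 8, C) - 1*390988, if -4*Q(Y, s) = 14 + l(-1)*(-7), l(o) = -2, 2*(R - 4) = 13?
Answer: -390995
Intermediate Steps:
R = 21/2 (R = 4 + (1/2)*13 = 4 + 13/2 = 21/2 ≈ 10.500)
C = -45/2 (C = 21/2 + 11*(-3) = 21/2 - 33 = -45/2 ≈ -22.500)
Q(Y, s) = -7 (Q(Y, s) = -(14 - 2*(-7))/4 = -(14 + 14)/4 = -1/4*28 = -7)
Q(k*(-11) - 8, C) - 1*390988 = -7 - 1*390988 = -7 - 390988 = -390995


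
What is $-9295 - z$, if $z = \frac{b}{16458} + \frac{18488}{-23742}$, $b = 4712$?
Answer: $- \frac{302649178535}{32562153} \approx -9294.5$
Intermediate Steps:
$z = - \frac{16033600}{32562153}$ ($z = \frac{4712}{16458} + \frac{18488}{-23742} = 4712 \cdot \frac{1}{16458} + 18488 \left(- \frac{1}{23742}\right) = \frac{2356}{8229} - \frac{9244}{11871} = - \frac{16033600}{32562153} \approx -0.4924$)
$-9295 - z = -9295 - - \frac{16033600}{32562153} = -9295 + \frac{16033600}{32562153} = - \frac{302649178535}{32562153}$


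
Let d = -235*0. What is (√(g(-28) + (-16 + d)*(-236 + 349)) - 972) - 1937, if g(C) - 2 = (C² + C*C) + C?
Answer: -2909 + I*√266 ≈ -2909.0 + 16.31*I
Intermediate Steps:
d = 0
g(C) = 2 + C + 2*C² (g(C) = 2 + ((C² + C*C) + C) = 2 + ((C² + C²) + C) = 2 + (2*C² + C) = 2 + (C + 2*C²) = 2 + C + 2*C²)
(√(g(-28) + (-16 + d)*(-236 + 349)) - 972) - 1937 = (√((2 - 28 + 2*(-28)²) + (-16 + 0)*(-236 + 349)) - 972) - 1937 = (√((2 - 28 + 2*784) - 16*113) - 972) - 1937 = (√((2 - 28 + 1568) - 1808) - 972) - 1937 = (√(1542 - 1808) - 972) - 1937 = (√(-266) - 972) - 1937 = (I*√266 - 972) - 1937 = (-972 + I*√266) - 1937 = -2909 + I*√266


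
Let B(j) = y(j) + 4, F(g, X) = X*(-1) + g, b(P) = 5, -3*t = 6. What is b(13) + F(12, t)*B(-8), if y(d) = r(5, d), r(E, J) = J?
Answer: -51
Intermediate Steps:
t = -2 (t = -⅓*6 = -2)
y(d) = d
F(g, X) = g - X (F(g, X) = -X + g = g - X)
B(j) = 4 + j (B(j) = j + 4 = 4 + j)
b(13) + F(12, t)*B(-8) = 5 + (12 - 1*(-2))*(4 - 8) = 5 + (12 + 2)*(-4) = 5 + 14*(-4) = 5 - 56 = -51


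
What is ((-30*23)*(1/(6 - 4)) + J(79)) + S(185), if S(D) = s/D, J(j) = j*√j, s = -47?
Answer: -63872/185 + 79*√79 ≈ 356.91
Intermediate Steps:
J(j) = j^(3/2)
S(D) = -47/D
((-30*23)*(1/(6 - 4)) + J(79)) + S(185) = ((-30*23)*(1/(6 - 4)) + 79^(3/2)) - 47/185 = (-690/2 + 79*√79) - 47*1/185 = (-690/2 + 79*√79) - 47/185 = (-690*½ + 79*√79) - 47/185 = (-345 + 79*√79) - 47/185 = -63872/185 + 79*√79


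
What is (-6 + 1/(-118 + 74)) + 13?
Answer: 307/44 ≈ 6.9773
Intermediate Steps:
(-6 + 1/(-118 + 74)) + 13 = (-6 + 1/(-44)) + 13 = (-6 - 1/44) + 13 = -265/44 + 13 = 307/44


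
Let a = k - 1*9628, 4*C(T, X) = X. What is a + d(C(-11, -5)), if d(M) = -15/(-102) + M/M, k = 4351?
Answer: -179379/34 ≈ -5275.9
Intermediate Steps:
C(T, X) = X/4
d(M) = 39/34 (d(M) = -15*(-1/102) + 1 = 5/34 + 1 = 39/34)
a = -5277 (a = 4351 - 1*9628 = 4351 - 9628 = -5277)
a + d(C(-11, -5)) = -5277 + 39/34 = -179379/34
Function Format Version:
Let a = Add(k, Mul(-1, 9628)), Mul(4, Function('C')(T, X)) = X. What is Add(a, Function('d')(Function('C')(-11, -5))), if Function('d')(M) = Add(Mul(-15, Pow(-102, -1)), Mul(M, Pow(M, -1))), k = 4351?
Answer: Rational(-179379, 34) ≈ -5275.9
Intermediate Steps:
Function('C')(T, X) = Mul(Rational(1, 4), X)
Function('d')(M) = Rational(39, 34) (Function('d')(M) = Add(Mul(-15, Rational(-1, 102)), 1) = Add(Rational(5, 34), 1) = Rational(39, 34))
a = -5277 (a = Add(4351, Mul(-1, 9628)) = Add(4351, -9628) = -5277)
Add(a, Function('d')(Function('C')(-11, -5))) = Add(-5277, Rational(39, 34)) = Rational(-179379, 34)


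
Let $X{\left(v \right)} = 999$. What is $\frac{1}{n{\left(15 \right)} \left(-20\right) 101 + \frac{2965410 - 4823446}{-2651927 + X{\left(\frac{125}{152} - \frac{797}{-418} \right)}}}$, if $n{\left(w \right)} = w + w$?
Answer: $- \frac{662732}{40161094691} \approx -1.6502 \cdot 10^{-5}$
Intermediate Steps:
$n{\left(w \right)} = 2 w$
$\frac{1}{n{\left(15 \right)} \left(-20\right) 101 + \frac{2965410 - 4823446}{-2651927 + X{\left(\frac{125}{152} - \frac{797}{-418} \right)}}} = \frac{1}{2 \cdot 15 \left(-20\right) 101 + \frac{2965410 - 4823446}{-2651927 + 999}} = \frac{1}{30 \left(-20\right) 101 - \frac{1858036}{-2650928}} = \frac{1}{\left(-600\right) 101 - - \frac{464509}{662732}} = \frac{1}{-60600 + \frac{464509}{662732}} = \frac{1}{- \frac{40161094691}{662732}} = - \frac{662732}{40161094691}$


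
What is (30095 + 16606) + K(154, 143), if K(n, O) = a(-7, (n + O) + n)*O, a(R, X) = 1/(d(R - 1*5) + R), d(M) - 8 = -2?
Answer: 46558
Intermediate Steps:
d(M) = 6 (d(M) = 8 - 2 = 6)
a(R, X) = 1/(6 + R)
K(n, O) = -O (K(n, O) = O/(6 - 7) = O/(-1) = -O)
(30095 + 16606) + K(154, 143) = (30095 + 16606) - 1*143 = 46701 - 143 = 46558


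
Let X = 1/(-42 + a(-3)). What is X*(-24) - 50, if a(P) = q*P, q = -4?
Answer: -246/5 ≈ -49.200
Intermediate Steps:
a(P) = -4*P
X = -1/30 (X = 1/(-42 - 4*(-3)) = 1/(-42 + 12) = 1/(-30) = -1/30 ≈ -0.033333)
X*(-24) - 50 = -1/30*(-24) - 50 = ⅘ - 50 = -246/5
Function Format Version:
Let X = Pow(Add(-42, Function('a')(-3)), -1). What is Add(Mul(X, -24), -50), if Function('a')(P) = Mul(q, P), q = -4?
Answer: Rational(-246, 5) ≈ -49.200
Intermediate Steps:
Function('a')(P) = Mul(-4, P)
X = Rational(-1, 30) (X = Pow(Add(-42, Mul(-4, -3)), -1) = Pow(Add(-42, 12), -1) = Pow(-30, -1) = Rational(-1, 30) ≈ -0.033333)
Add(Mul(X, -24), -50) = Add(Mul(Rational(-1, 30), -24), -50) = Add(Rational(4, 5), -50) = Rational(-246, 5)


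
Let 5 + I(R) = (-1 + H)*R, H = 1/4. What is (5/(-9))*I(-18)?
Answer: -85/18 ≈ -4.7222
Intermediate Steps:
H = ¼ ≈ 0.25000
I(R) = -5 - 3*R/4 (I(R) = -5 + (-1 + ¼)*R = -5 - 3*R/4)
(5/(-9))*I(-18) = (5/(-9))*(-5 - ¾*(-18)) = (-⅑*5)*(-5 + 27/2) = -5/9*17/2 = -85/18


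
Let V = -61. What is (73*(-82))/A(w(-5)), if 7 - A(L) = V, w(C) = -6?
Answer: -2993/34 ≈ -88.029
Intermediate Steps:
A(L) = 68 (A(L) = 7 - 1*(-61) = 7 + 61 = 68)
(73*(-82))/A(w(-5)) = (73*(-82))/68 = -5986*1/68 = -2993/34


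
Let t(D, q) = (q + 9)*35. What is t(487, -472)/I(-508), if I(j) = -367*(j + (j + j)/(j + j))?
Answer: -16205/186069 ≈ -0.087091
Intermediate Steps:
t(D, q) = 315 + 35*q (t(D, q) = (9 + q)*35 = 315 + 35*q)
I(j) = -367 - 367*j (I(j) = -367*(j + (2*j)/((2*j))) = -367*(j + (2*j)*(1/(2*j))) = -367*(j + 1) = -367*(1 + j) = -367 - 367*j)
t(487, -472)/I(-508) = (315 + 35*(-472))/(-367 - 367*(-508)) = (315 - 16520)/(-367 + 186436) = -16205/186069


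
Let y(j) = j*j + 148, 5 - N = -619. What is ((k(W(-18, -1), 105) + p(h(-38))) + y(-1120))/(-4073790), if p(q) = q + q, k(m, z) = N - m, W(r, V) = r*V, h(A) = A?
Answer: -627539/2036895 ≈ -0.30809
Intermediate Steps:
N = 624 (N = 5 - 1*(-619) = 5 + 619 = 624)
y(j) = 148 + j**2 (y(j) = j**2 + 148 = 148 + j**2)
W(r, V) = V*r
k(m, z) = 624 - m
p(q) = 2*q
((k(W(-18, -1), 105) + p(h(-38))) + y(-1120))/(-4073790) = (((624 - (-1)*(-18)) + 2*(-38)) + (148 + (-1120)**2))/(-4073790) = (((624 - 1*18) - 76) + (148 + 1254400))*(-1/4073790) = (((624 - 18) - 76) + 1254548)*(-1/4073790) = ((606 - 76) + 1254548)*(-1/4073790) = (530 + 1254548)*(-1/4073790) = 1255078*(-1/4073790) = -627539/2036895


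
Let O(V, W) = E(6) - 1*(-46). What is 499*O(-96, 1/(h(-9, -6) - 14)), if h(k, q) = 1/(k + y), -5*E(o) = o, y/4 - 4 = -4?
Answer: 111776/5 ≈ 22355.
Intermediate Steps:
y = 0 (y = 16 + 4*(-4) = 16 - 16 = 0)
E(o) = -o/5
h(k, q) = 1/k (h(k, q) = 1/(k + 0) = 1/k)
O(V, W) = 224/5 (O(V, W) = -⅕*6 - 1*(-46) = -6/5 + 46 = 224/5)
499*O(-96, 1/(h(-9, -6) - 14)) = 499*(224/5) = 111776/5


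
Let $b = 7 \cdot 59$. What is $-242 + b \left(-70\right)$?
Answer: $-29152$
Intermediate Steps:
$b = 413$
$-242 + b \left(-70\right) = -242 + 413 \left(-70\right) = -242 - 28910 = -29152$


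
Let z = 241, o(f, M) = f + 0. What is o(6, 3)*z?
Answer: 1446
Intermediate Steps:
o(f, M) = f
o(6, 3)*z = 6*241 = 1446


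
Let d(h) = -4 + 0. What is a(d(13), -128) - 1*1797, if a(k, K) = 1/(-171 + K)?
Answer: -537304/299 ≈ -1797.0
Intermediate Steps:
d(h) = -4
a(d(13), -128) - 1*1797 = 1/(-171 - 128) - 1*1797 = 1/(-299) - 1797 = -1/299 - 1797 = -537304/299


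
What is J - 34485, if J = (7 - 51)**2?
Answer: -32549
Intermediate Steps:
J = 1936 (J = (-44)**2 = 1936)
J - 34485 = 1936 - 34485 = -32549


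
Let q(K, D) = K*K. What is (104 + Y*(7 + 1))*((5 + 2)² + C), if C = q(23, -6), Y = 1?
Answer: 64736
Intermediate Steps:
q(K, D) = K²
C = 529 (C = 23² = 529)
(104 + Y*(7 + 1))*((5 + 2)² + C) = (104 + 1*(7 + 1))*((5 + 2)² + 529) = (104 + 1*8)*(7² + 529) = (104 + 8)*(49 + 529) = 112*578 = 64736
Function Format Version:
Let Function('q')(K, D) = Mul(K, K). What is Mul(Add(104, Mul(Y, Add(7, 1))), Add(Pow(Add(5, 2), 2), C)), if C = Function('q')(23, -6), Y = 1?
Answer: 64736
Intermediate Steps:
Function('q')(K, D) = Pow(K, 2)
C = 529 (C = Pow(23, 2) = 529)
Mul(Add(104, Mul(Y, Add(7, 1))), Add(Pow(Add(5, 2), 2), C)) = Mul(Add(104, Mul(1, Add(7, 1))), Add(Pow(Add(5, 2), 2), 529)) = Mul(Add(104, Mul(1, 8)), Add(Pow(7, 2), 529)) = Mul(Add(104, 8), Add(49, 529)) = Mul(112, 578) = 64736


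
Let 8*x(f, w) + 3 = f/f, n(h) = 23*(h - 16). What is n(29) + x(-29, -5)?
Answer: 1195/4 ≈ 298.75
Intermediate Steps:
n(h) = -368 + 23*h (n(h) = 23*(-16 + h) = -368 + 23*h)
x(f, w) = -1/4 (x(f, w) = -3/8 + (f/f)/8 = -3/8 + (1/8)*1 = -3/8 + 1/8 = -1/4)
n(29) + x(-29, -5) = (-368 + 23*29) - 1/4 = (-368 + 667) - 1/4 = 299 - 1/4 = 1195/4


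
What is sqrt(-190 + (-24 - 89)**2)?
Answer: sqrt(12579) ≈ 112.16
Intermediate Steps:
sqrt(-190 + (-24 - 89)**2) = sqrt(-190 + (-113)**2) = sqrt(-190 + 12769) = sqrt(12579)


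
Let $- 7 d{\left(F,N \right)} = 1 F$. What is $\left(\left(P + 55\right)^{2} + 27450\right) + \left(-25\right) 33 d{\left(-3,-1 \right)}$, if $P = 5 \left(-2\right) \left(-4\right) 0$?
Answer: $\frac{210850}{7} \approx 30121.0$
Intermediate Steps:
$d{\left(F,N \right)} = - \frac{F}{7}$ ($d{\left(F,N \right)} = - \frac{1 F}{7} = - \frac{F}{7}$)
$P = 0$ ($P = \left(-10\right) \left(-4\right) 0 = 40 \cdot 0 = 0$)
$\left(\left(P + 55\right)^{2} + 27450\right) + \left(-25\right) 33 d{\left(-3,-1 \right)} = \left(\left(0 + 55\right)^{2} + 27450\right) + \left(-25\right) 33 \left(\left(- \frac{1}{7}\right) \left(-3\right)\right) = \left(55^{2} + 27450\right) - \frac{2475}{7} = \left(3025 + 27450\right) - \frac{2475}{7} = 30475 - \frac{2475}{7} = \frac{210850}{7}$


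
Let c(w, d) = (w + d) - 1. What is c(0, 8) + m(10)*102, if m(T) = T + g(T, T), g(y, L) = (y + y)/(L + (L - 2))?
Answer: 3421/3 ≈ 1140.3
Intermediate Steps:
g(y, L) = 2*y/(-2 + 2*L) (g(y, L) = (2*y)/(L + (-2 + L)) = (2*y)/(-2 + 2*L) = 2*y/(-2 + 2*L))
c(w, d) = -1 + d + w (c(w, d) = (d + w) - 1 = -1 + d + w)
m(T) = T + T/(-1 + T)
c(0, 8) + m(10)*102 = (-1 + 8 + 0) + (10**2/(-1 + 10))*102 = 7 + (100/9)*102 = 7 + 3400/3 = 3421/3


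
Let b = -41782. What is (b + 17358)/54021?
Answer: -24424/54021 ≈ -0.45212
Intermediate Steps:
(b + 17358)/54021 = (-41782 + 17358)/54021 = -24424*1/54021 = -24424/54021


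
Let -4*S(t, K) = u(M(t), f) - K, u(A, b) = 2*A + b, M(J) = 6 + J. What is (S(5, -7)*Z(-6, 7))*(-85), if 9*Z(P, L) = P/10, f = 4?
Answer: -187/4 ≈ -46.750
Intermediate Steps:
Z(P, L) = P/90 (Z(P, L) = (P/10)/9 = P/90)
u(A, b) = b + 2*A
S(t, K) = -4 - t/2 + K/4 (S(t, K) = -((4 + 2*(6 + t)) - K)/4 = -((4 + (12 + 2*t)) - K)/4 = -((16 + 2*t) - K)/4 = -(16 - K + 2*t)/4 = -4 - t/2 + K/4)
(S(5, -7)*Z(-6, 7))*(-85) = ((-4 - ½*5 + (¼)*(-7))*((1/90)*(-6)))*(-85) = ((-4 - 5/2 - 7/4)*(-1/15))*(-85) = -33/4*(-1/15)*(-85) = (11/20)*(-85) = -187/4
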